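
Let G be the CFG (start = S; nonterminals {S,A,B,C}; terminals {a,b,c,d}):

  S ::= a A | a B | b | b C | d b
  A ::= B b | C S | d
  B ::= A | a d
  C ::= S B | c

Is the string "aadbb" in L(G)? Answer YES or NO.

Convert to CNF:
  S -> T0 C | T1 A | T1 B | T2 T0 | b
  A -> B T0 | C S | d
  B -> B T0 | C S | T1 T2 | d
  C -> S B | c
  T0 -> b
  T1 -> a
  T2 -> d

Fill CYK table bottom-up:
  T[0,0] 'a' = {T1}  orig:{}
  T[1,1] 'a' = {T1}  orig:{}
  T[2,2] 'd' = {A,B,T2}  orig:{A,B}
  T[3,3] 'b' = {S,T0}  orig:{S}
  T[4,4] 'b' = {S,T0}  orig:{S}
  T[0,1] 'aa' = ∅
  T[1,2] 'ad' = {B,S}
  T[2,3] 'db' = {A,B,S}
  T[3,4] 'bb' = ∅
  T[0,2] 'aad' = {S}
  T[1,3] 'adb' = {A,B,S}
  T[2,4] 'dbb' = {A,B}
  T[0,3] 'aadb' = {S}
  T[1,4] 'adbb' = {A,B,S}
  T[0,4] 'aadbb' = {S}

S ∈ T[0,4] ⇒ YES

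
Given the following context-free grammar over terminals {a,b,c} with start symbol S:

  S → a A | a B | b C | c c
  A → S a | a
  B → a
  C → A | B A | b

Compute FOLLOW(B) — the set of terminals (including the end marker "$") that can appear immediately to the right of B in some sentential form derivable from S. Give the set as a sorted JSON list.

FIRST sets, iterate to fixpoint:
iter 1:
  A via A→a: +{a}
  B via B→a: +{a}
  C via C→A: +{a}
  C via C→b: +{b}
  S via S→a A: +{a}
  S via S→b C: +{b}
  S via S→c c: +{c}
  FIRST[S]={a,b,c}  FIRST[A]={a}  FIRST[B]={a}  FIRST[C]={a,b}
iter 2:
  A via A→S a: +{b,c}
  C via C→A: +{c}
  FIRST[S]={a,b,c}  FIRST[A]={a,b,c}  FIRST[B]={a}  FIRST[C]={a,b,c}
iter 3: — fixpoint
  FIRST[S]={a,b,c}  FIRST[A]={a,b,c}  FIRST[B]={a}  FIRST[C]={a,b,c}

Compute FOLLOW by fixpoint:
seed FOLLOW(S) with $
iter 1:
  A→S a: FOLLOW(S) ⊇ FIRST(a) = {a}; new: +{a}
  C→B A: FOLLOW(B) ⊇ FIRST(A) = {a,b,c}; new: +{a,b,c}
  S→a A: FOLLOW(A) ⊇ FOLLOW(S) ⊇ {$,a}; new: +{$,a}
  S→a B: FOLLOW(B) ⊇ FOLLOW(S) ⊇ {$,a}; new: +{$}
  S→b C: FOLLOW(C) ⊇ FOLLOW(S) ⊇ {$,a}; new: +{$,a}
  FOLLOW(S)={$,a}  FOLLOW(A)={$,a}  FOLLOW(B)={$,a,b,c}  FOLLOW(C)={$,a}
iter 2: (no change)
  FOLLOW(S)={$,a}  FOLLOW(A)={$,a}  FOLLOW(B)={$,a,b,c}  FOLLOW(C)={$,a}

FOLLOW(B) = ["$", "a", "b", "c"]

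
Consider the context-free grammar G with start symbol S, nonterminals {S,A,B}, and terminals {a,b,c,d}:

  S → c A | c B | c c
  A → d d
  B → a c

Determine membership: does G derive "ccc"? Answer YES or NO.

CNF form of G:
  S -> T2 A | T2 B | T2 T2
  A -> T0 T0
  B -> T1 T2
  T0 -> d
  T1 -> a
  T2 -> c

Fill CYK table bottom-up:
  [0..0]={T2}  "c"  orig:{}
  [1..1]={T2}  "c"  orig:{}
  [2..2]={T2}  "c"  orig:{}
  [0..1]={S}  "cc"
  [1..2]={S}  "cc"
  [0..2]=∅  "ccc"

S ∉ T[0,2] ⇒ NO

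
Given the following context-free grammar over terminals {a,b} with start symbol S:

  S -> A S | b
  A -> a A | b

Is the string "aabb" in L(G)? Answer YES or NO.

CNF form of G:
  S -> A S | b
  A -> T0 A | b
  T0 -> a

Fill CYK table bottom-up:
  [0..0]={T0}  "a"  orig:{}
  [1..1]={T0}  "a"  orig:{}
  [2..2]={A,S}  "b"
  [3..3]={A,S}  "b"
  [0..1]=∅  "aa"
  [1..2]={A}  "ab"
  [2..3]={S}  "bb"
  [0..2]={A}  "aab"
  [1..3]={S}  "abb"
  [0..3]={S}  "aabb"

S ∈ T[0,3] ⇒ YES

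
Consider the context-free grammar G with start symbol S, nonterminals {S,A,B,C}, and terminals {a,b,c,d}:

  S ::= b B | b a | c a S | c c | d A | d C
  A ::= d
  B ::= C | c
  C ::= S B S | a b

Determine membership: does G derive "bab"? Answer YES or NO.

CNF form of G:
  S -> T1 B | T1 T0 | T2 T2 | T2 X6 | T3 A | T3 C
  A -> d
  B -> S X4 | T0 T1 | c
  C -> S X5 | T0 T1
  T0 -> a
  T1 -> b
  T2 -> c
  T3 -> d
  X4 -> B S
  X5 -> B S
  X6 -> T0 S

Fill CYK table bottom-up:
  [0..0]={T1}  "b"  orig:{}
  [1..1]={T0}  "a"  orig:{}
  [2..2]={T1}  "b"  orig:{}
  [0..1]={S}  "ba"
  [1..2]={B,C}  "ab"
  [0..2]={S}  "bab"

S ∈ T[0,2] ⇒ YES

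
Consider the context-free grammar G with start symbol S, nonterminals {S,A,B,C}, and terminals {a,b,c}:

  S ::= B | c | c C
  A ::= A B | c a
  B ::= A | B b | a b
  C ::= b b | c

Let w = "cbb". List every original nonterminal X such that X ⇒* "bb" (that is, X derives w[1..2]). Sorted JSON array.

CNF form of G:
  S -> A B | B T2 | T0 C | T0 T1 | T1 T2 | c
  A -> A B | T0 T1
  B -> A B | B T2 | T0 T1 | T1 T2
  C -> T2 T2 | c
  T0 -> c
  T1 -> a
  T2 -> b

CYK fill, restricted to cells inside w[1..2]:
  cell(1,1) b: {T2}  orig:{}
  cell(2,2) b: {T2}  orig:{}
  cell(1,2) bb: {C}

Original NTs in T[1,2] deriving "bb": ["C"]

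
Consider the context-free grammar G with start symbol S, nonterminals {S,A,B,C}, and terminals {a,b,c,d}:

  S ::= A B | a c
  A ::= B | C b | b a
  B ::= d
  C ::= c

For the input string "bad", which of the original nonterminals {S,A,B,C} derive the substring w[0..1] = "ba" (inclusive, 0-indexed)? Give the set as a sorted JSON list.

Convert to CNF:
  S -> A B | T1 T2
  A -> C T0 | T0 T1 | d
  B -> d
  C -> c
  T0 -> b
  T1 -> a
  T2 -> c

CYK table (by increasing span), restricted to cells inside w[0..1]:
  cell(0,0) b: {T0}  orig:{}
  cell(1,1) a: {T1}  orig:{}
  cell(0,1) ba: {A}

Original NTs in T[0,1] deriving "ba": ["A"]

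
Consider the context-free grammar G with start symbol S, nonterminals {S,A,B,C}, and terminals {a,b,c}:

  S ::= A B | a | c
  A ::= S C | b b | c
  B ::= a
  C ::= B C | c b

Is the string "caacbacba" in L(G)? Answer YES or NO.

Convert to CNF:
  S -> A B | a | c
  A -> S C | T0 T0 | c
  B -> a
  C -> B C | T1 T0
  T0 -> b
  T1 -> c

Fill CYK table bottom-up:
  [0..0]={A,S,T1}  "c"  orig:{A,S}
  [1..1]={B,S}  "a"
  [2..2]={B,S}  "a"
  [3..3]={A,S,T1}  "c"  orig:{A,S}
  [4..4]={T0}  "b"  orig:{}
  [5..5]={B,S}  "a"
  [6..6]={A,S,T1}  "c"  orig:{A,S}
  [7..7]={T0}  "b"  orig:{}
  [8..8]={B,S}  "a"
  [0..1]={S}  "ca"
  [1..2]=∅  "aa"
  [2..3]=∅  "ac"
  [3..4]={C}  "cb"
  [4..5]=∅  "ba"
  [5..6]=∅  "ac"
  [6..7]={C}  "cb"
  [7..8]=∅  "ba"
  [0..2]=∅  "caa"
  [1..3]=∅  "aac"
  [2..4]={A,C}  "acb"
  [3..5]=∅  "cba"
  [4..6]=∅  "bac"
  [5..7]={A,C}  "acb"
  [6..8]=∅  "cba"
  [0..3]=∅  "caac"
  [1..4]={A,C}  "aacb"
  [2..5]={S}  "acba"
  [3..6]=∅  "cbac"
  [4..7]=∅  "bacb"
  [5..8]={S}  "acba"
  [0..4]={A}  "caacb"
  [1..5]={S}  "aacba"
  [2..6]=∅  "acbac"
  [3..7]=∅  "cbacb"
  [4..8]=∅  "bacba"
  [0..5]={S}  "caacba"
  [1..6]=∅  "aacbac"
  [2..7]={A}  "acbacb"
  [3..8]=∅  "cbacba"
  [0..6]=∅  "caacbac"
  [1..7]={A}  "aacbacb"
  [2..8]={S}  "acbacba"
  [0..7]={A}  "caacbacb"
  [1..8]={S}  "aacbacba"
  [0..8]={S}  "caacbacba"

S ∈ T[0,8] ⇒ YES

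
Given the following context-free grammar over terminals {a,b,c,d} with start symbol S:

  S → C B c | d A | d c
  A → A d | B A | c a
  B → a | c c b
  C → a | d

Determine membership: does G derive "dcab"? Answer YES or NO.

CNF form of G:
  S -> C X5 | T0 A | T0 T1
  A -> A T0 | B A | T1 T2
  B -> T1 X4 | a
  C -> a | d
  T0 -> d
  T1 -> c
  T2 -> a
  T3 -> b
  X4 -> T1 T3
  X5 -> B T1

CYK table (by increasing span):
  cell(0,0) d: {C,T0}  orig:{C}
  cell(1,1) c: {T1}  orig:{}
  cell(2,2) a: {B,C,T2}  orig:{B,C}
  cell(3,3) b: {T3}  orig:{}
  cell(0,1) dc: {S}
  cell(1,2) ca: {A}
  cell(2,3) ab: ∅
  cell(0,2) dca: {S}
  cell(1,3) cab: ∅
  cell(0,3) dcab: ∅

S ∉ T[0,3] ⇒ NO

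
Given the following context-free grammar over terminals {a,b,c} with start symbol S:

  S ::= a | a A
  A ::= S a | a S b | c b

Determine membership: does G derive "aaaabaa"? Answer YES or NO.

CNF form of G:
  S -> T0 A | a
  A -> S T0 | T0 X3 | T2 T1
  T0 -> a
  T1 -> b
  T2 -> c
  X3 -> S T1

CYK fill:
  [0..0]={S,T0}  "a"  orig:{S}
  [1..1]={S,T0}  "a"  orig:{S}
  [2..2]={S,T0}  "a"  orig:{S}
  [3..3]={S,T0}  "a"  orig:{S}
  [4..4]={T1}  "b"  orig:{}
  [5..5]={S,T0}  "a"  orig:{S}
  [6..6]={S,T0}  "a"  orig:{S}
  [0..1]={A}  "aa"
  [1..2]={A}  "aa"
  [2..3]={A}  "aa"
  [3..4]={X3}  "ab"  orig:{}
  [4..5]=∅  "ba"
  [5..6]={A}  "aa"
  [0..2]={S}  "aaa"
  [1..3]={S}  "aaa"
  [2..4]={A}  "aab"
  [3..5]=∅  "aba"
  [4..6]=∅  "baa"
  [0..3]={A}  "aaaa"
  [1..4]={S,X3}  "aaab"  orig:{S}
  [2..5]=∅  "aaba"
  [3..6]=∅  "abaa"
  [0..4]={A}  "aaaab"
  [1..5]={A}  "aaaba"
  [2..6]=∅  "aabaa"
  [0..5]={S}  "aaaaba"
  [1..6]=∅  "aaabaa"
  [0..6]={A}  "aaaabaa"

S ∉ T[0,6] ⇒ NO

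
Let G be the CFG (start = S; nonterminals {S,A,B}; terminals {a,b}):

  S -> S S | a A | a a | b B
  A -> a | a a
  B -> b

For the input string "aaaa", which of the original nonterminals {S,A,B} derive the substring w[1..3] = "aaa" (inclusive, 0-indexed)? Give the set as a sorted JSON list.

CNF form of G:
  S -> S S | T0 A | T0 T0 | T1 B
  A -> T0 T0 | a
  B -> b
  T0 -> a
  T1 -> b

Fill CYK table bottom-up — only the sub-triangle for w[1..3]:
  [1..1]={A,T0}  "a"  orig:{A}
  [2..2]={A,T0}  "a"  orig:{A}
  [3..3]={A,T0}  "a"  orig:{A}
  [1..2]={A,S}  "aa"
  [2..3]={A,S}  "aa"
  [1..3]={S}  "aaa"

Original NTs in T[1,3] deriving "aaa": ["S"]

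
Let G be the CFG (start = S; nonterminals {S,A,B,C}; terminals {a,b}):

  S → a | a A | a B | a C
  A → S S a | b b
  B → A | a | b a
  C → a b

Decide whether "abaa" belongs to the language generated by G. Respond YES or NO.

CNF form of G:
  S -> T0 A | T0 B | T0 C | a
  A -> S X2 | T1 T1
  B -> S X3 | T1 T0 | T1 T1 | a
  C -> T0 T1
  T0 -> a
  T1 -> b
  X2 -> S T0
  X3 -> S T0

CYK fill:
  T[0,0] 'a' = {B,S,T0}  orig:{B,S}
  T[1,1] 'b' = {T1}  orig:{}
  T[2,2] 'a' = {B,S,T0}  orig:{B,S}
  T[3,3] 'a' = {B,S,T0}  orig:{B,S}
  T[0,1] 'ab' = {C}
  T[1,2] 'ba' = {B}
  T[2,3] 'aa' = {S,X2,X3}  orig:{S}
  T[0,2] 'aba' = {S}
  T[1,3] 'baa' = ∅
  T[0,3] 'abaa' = {X2,X3}  orig:{}

S ∉ T[0,3] ⇒ NO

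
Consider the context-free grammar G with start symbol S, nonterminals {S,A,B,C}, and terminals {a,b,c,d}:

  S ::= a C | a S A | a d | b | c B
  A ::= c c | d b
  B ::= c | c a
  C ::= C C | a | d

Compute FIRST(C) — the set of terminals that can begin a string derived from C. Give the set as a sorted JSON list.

Compute FIRST by fixpoint:
round 1:
  A via A→c c: +{c}
  A via A→d b: +{d}
  B via B→c: +{c}
  C via C→a: +{a}
  C via C→d: +{d}
  S via S→a C: +{a}
  S via S→b: +{b}
  S via S→c B: +{c}
  S: {a,b,c}  A: {c,d}  B: {c}  C: {a,d}
round 2: (stable)
  S: {a,b,c}  A: {c,d}  B: {c}  C: {a,d}

FIRST(C) = ["a", "d"]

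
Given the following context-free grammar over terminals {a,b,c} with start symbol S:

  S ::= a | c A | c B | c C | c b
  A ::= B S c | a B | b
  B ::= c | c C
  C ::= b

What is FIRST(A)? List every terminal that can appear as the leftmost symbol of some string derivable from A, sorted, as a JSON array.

FIRST iteration:
round 1:
  A via A→a B: +{a}
  A via A→b: +{b}
  B via B→c: +{c}
  C via C→b: +{b}
  S via S→a: +{a}
  S via S→c A: +{c}
  FIRST[S]={a,c}  FIRST[A]={a,b}  FIRST[B]={c}  FIRST[C]={b}
round 2:
  A via A→B S c: +{c}
  FIRST[S]={a,c}  FIRST[A]={a,b,c}  FIRST[B]={c}  FIRST[C]={b}
round 3: done
  FIRST[S]={a,c}  FIRST[A]={a,b,c}  FIRST[B]={c}  FIRST[C]={b}

FIRST(A) = ["a", "b", "c"]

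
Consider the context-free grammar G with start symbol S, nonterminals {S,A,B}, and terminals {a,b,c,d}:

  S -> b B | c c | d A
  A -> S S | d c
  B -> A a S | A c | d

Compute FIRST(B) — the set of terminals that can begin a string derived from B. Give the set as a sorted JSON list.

FIRST iteration:
[1]
  A via A→d c: +{d}
  B via B→A a S: +{d}
  S via S→b B: +{b}
  S via S→c c: +{c}
  S via S→d A: +{d}
  FIRST[S]={b,c,d}  FIRST[A]={d}  FIRST[B]={d}
[2]
  A via A→S S: +{b,c}
  B via B→A a S: +{b,c}
  FIRST[S]={b,c,d}  FIRST[A]={b,c,d}  FIRST[B]={b,c,d}
[3] (stable)
  FIRST[S]={b,c,d}  FIRST[A]={b,c,d}  FIRST[B]={b,c,d}

FIRST(B) = ["b", "c", "d"]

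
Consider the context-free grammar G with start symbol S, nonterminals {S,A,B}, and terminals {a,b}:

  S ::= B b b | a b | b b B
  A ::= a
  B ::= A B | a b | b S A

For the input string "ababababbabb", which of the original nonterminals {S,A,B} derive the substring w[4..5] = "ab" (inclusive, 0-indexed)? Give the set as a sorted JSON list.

Convert to CNF:
  S -> B X3 | T0 T1 | T1 X4
  A -> a
  B -> A B | T0 T1 | T1 X2
  T0 -> a
  T1 -> b
  X2 -> S A
  X3 -> T1 T1
  X4 -> T1 B

CYK table (by increasing span) (cells [i..j] with 4 ≤ i ≤ j ≤ 5 only):
  [4..4]={A,T0}  "a"  orig:{A}
  [5..5]={T1}  "b"  orig:{}
  [4..5]={B,S}  "ab"

Original NTs in T[4,5] deriving "ab": ["B", "S"]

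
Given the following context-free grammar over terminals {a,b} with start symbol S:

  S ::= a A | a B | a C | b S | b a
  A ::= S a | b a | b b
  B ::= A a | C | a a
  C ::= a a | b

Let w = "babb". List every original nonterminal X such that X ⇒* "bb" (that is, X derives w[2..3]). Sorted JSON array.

CNF form of G:
  S -> T0 A | T0 B | T0 C | T1 S | T1 T0
  A -> S T0 | T1 T0 | T1 T1
  B -> A T0 | T0 T0 | b
  C -> T0 T0 | b
  T0 -> a
  T1 -> b

CYK fill, restricted to cells inside w[2..3]:
  cell(2,2) b: {B,C,T1}  orig:{B,C}
  cell(3,3) b: {B,C,T1}  orig:{B,C}
  cell(2,3) bb: {A}

Original NTs in T[2,3] deriving "bb": ["A"]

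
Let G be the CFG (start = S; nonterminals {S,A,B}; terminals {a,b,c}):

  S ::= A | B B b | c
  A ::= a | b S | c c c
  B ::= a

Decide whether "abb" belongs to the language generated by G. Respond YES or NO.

CNF form of G:
  S -> B X3 | T0 S | T1 X4 | a | c
  A -> T0 S | T1 X2 | a
  B -> a
  T0 -> b
  T1 -> c
  X2 -> T1 T1
  X3 -> B T0
  X4 -> T1 T1

Fill CYK table bottom-up:
  T[0,0] 'a' = {A,B,S}
  T[1,1] 'b' = {T0}  orig:{}
  T[2,2] 'b' = {T0}  orig:{}
  T[0,1] 'ab' = {X3}  orig:{}
  T[1,2] 'bb' = ∅
  T[0,2] 'abb' = ∅

S ∉ T[0,2] ⇒ NO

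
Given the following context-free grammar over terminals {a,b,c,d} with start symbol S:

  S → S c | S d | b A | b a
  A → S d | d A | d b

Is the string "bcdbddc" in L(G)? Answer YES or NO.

CNF form of G:
  S -> S T0 | S T2 | T1 A | T1 T3
  A -> S T0 | T0 A | T0 T1
  T0 -> d
  T1 -> b
  T2 -> c
  T3 -> a

CYK table (by increasing span):
  T[0,0] 'b' = {T1}  orig:{}
  T[1,1] 'c' = {T2}  orig:{}
  T[2,2] 'd' = {T0}  orig:{}
  T[3,3] 'b' = {T1}  orig:{}
  T[4,4] 'd' = {T0}  orig:{}
  T[5,5] 'd' = {T0}  orig:{}
  T[6,6] 'c' = {T2}  orig:{}
  T[0,1] 'bc' = ∅
  T[1,2] 'cd' = ∅
  T[2,3] 'db' = {A}
  T[3,4] 'bd' = ∅
  T[4,5] 'dd' = ∅
  T[5,6] 'dc' = ∅
  T[0,2] 'bcd' = ∅
  T[1,3] 'cdb' = ∅
  T[2,4] 'dbd' = ∅
  T[3,5] 'bdd' = ∅
  T[4,6] 'ddc' = ∅
  T[0,3] 'bcdb' = ∅
  T[1,4] 'cdbd' = ∅
  T[2,5] 'dbdd' = ∅
  T[3,6] 'bddc' = ∅
  T[0,4] 'bcdbd' = ∅
  T[1,5] 'cdbdd' = ∅
  T[2,6] 'dbddc' = ∅
  T[0,5] 'bcdbdd' = ∅
  T[1,6] 'cdbddc' = ∅
  T[0,6] 'bcdbddc' = ∅

S ∉ T[0,6] ⇒ NO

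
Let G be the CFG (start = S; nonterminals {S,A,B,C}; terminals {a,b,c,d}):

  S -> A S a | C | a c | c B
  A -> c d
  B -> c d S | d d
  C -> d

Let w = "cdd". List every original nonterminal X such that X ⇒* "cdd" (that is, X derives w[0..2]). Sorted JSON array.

Convert to CNF:
  S -> A X4 | T0 B | T2 T0 | d
  A -> T0 T1
  B -> T0 X3 | T1 T1
  C -> d
  T0 -> c
  T1 -> d
  T2 -> a
  X3 -> T1 S
  X4 -> S T2

CYK fill (cells [i..j] with 0 ≤ i ≤ j ≤ 2 only):
  [0..0]={T0}  "c"  orig:{}
  [1..1]={C,S,T1}  "d"  orig:{C,S}
  [2..2]={C,S,T1}  "d"  orig:{C,S}
  [0..1]={A}  "cd"
  [1..2]={B,X3}  "dd"  orig:{B}
  [0..2]={B,S}  "cdd"

Original NTs in T[0,2] deriving "cdd": ["B", "S"]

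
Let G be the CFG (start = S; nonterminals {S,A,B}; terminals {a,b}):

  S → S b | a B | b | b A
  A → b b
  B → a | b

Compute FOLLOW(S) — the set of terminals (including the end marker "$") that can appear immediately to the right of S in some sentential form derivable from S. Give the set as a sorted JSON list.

Compute FIRST by fixpoint:
[1]
  A via A→b b: +{b}
  B via B→a: +{a}
  B via B→b: +{b}
  S via S→a B: +{a}
  S via S→b: +{b}
  FIRST(S)={a,b}  FIRST(A)={b}  FIRST(B)={a,b}
[2] (stable)
  FIRST(S)={a,b}  FIRST(A)={b}  FIRST(B)={a,b}

Compute FOLLOW by fixpoint:
FOLLOW(S) := {$}
pass 1:
  S→S b: FOLLOW(S) ⊇ FIRST(b) = {b}; new: +{b}
  S→a B: FOLLOW(B) ⊇ FOLLOW(S) ⊇ {$,b}; new: +{$,b}
  S→b A: FOLLOW(A) ⊇ FOLLOW(S) ⊇ {$,b}; new: +{$,b}
  FOLLOW[S]={$,b}  FOLLOW[A]={$,b}  FOLLOW[B]={$,b}
pass 2: done
  FOLLOW[S]={$,b}  FOLLOW[A]={$,b}  FOLLOW[B]={$,b}

FOLLOW(S) = ["$", "b"]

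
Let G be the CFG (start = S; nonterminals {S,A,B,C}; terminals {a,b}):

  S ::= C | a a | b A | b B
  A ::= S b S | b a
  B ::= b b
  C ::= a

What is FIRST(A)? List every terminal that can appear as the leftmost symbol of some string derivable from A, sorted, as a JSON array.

FIRST sets, iterate to fixpoint:
round 1:
  A via A→b a: +{b}
  B via B→b b: +{b}
  C via C→a: +{a}
  S via S→C: +{a}
  S via S→b A: +{b}
  FIRST[S]={a,b}  FIRST[A]={b}  FIRST[B]={b}  FIRST[C]={a}
round 2:
  A via A→S b S: +{a}
  FIRST[S]={a,b}  FIRST[A]={a,b}  FIRST[B]={b}  FIRST[C]={a}
round 3: (stable)
  FIRST[S]={a,b}  FIRST[A]={a,b}  FIRST[B]={b}  FIRST[C]={a}

FIRST(A) = ["a", "b"]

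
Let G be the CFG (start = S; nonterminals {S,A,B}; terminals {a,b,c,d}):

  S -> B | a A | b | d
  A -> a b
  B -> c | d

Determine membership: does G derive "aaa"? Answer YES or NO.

Convert to CNF:
  S -> T0 A | b | c | d
  A -> T0 T1
  B -> c | d
  T0 -> a
  T1 -> b

CYK fill:
  [0..0]={T0}  "a"  orig:{}
  [1..1]={T0}  "a"  orig:{}
  [2..2]={T0}  "a"  orig:{}
  [0..1]=∅  "aa"
  [1..2]=∅  "aa"
  [0..2]=∅  "aaa"

S ∉ T[0,2] ⇒ NO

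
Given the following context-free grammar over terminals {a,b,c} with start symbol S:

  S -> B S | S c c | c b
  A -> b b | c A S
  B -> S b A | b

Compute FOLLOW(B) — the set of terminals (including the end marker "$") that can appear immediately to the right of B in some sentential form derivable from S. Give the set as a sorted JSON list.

FIRST iteration:
round 1:
  A via A→b b: +{b}
  A via A→c A S: +{c}
  B via B→b: +{b}
  S via S→B S: +{b}
  S via S→c b: +{c}
  FIRST[S]={b,c}  FIRST[A]={b,c}  FIRST[B]={b}
round 2:
  B via B→S b A: +{c}
  FIRST[S]={b,c}  FIRST[A]={b,c}  FIRST[B]={b,c}
round 3: done
  FIRST[S]={b,c}  FIRST[A]={b,c}  FIRST[B]={b,c}

Compute FOLLOW by fixpoint:
FOLLOW(S) := {$}
round 1:
  A→c A S: FOLLOW(A) ⊇ FIRST(S) = {b,c}; new: +{b,c}
  A→c A S: FOLLOW(S) ⊇ FOLLOW(A) ⊇ {b,c}; new: +{b,c}
  S→B S: FOLLOW(B) ⊇ FIRST(S) = {b,c}; new: +{b,c}
  FOLLOW[S]={$,b,c}  FOLLOW[A]={b,c}  FOLLOW[B]={b,c}
round 2: done
  FOLLOW[S]={$,b,c}  FOLLOW[A]={b,c}  FOLLOW[B]={b,c}

FOLLOW(B) = ["b", "c"]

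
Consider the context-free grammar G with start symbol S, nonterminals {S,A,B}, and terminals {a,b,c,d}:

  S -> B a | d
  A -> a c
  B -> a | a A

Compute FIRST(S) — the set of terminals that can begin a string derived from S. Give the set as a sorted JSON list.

Compute FIRST by fixpoint:
round 1:
  A via A→a c: +{a}
  B via B→a: +{a}
  S via S→B a: +{a}
  S via S→d: +{d}
  S: {a,d}  A: {a}  B: {a}
round 2: (no change)
  S: {a,d}  A: {a}  B: {a}

FIRST(S) = ["a", "d"]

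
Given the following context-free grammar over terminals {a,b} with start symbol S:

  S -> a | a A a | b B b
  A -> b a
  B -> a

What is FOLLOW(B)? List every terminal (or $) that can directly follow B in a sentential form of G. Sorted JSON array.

FIRST sets, iterate to fixpoint:
pass 1:
  A via A→b a: +{b}
  B via B→a: +{a}
  S via S→a: +{a}
  S via S→b B b: +{b}
  FIRST[S]={a,b}  FIRST[A]={b}  FIRST[B]={a}
pass 2: (no change)
  FIRST[S]={a,b}  FIRST[A]={b}  FIRST[B]={a}

FOLLOW sets:
FOLLOW(S) := {$}
pass 1:
  S→a A a: FOLLOW(A) ⊇ FIRST(a) = {a}; new: +{a}
  S→b B b: FOLLOW(B) ⊇ FIRST(b) = {b}; new: +{b}
  FOLLOW(S)={$}  FOLLOW(A)={a}  FOLLOW(B)={b}
pass 2: done
  FOLLOW(S)={$}  FOLLOW(A)={a}  FOLLOW(B)={b}

FOLLOW(B) = ["b"]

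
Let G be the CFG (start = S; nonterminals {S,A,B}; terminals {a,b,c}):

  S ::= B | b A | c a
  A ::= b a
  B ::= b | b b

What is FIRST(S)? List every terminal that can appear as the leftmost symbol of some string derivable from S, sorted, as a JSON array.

FIRST sets, iterate to fixpoint:
pass 1:
  A via A→b a: +{b}
  B via B→b: +{b}
  S via S→B: +{b}
  S via S→c a: +{c}
  FIRST[S]={b,c}  FIRST[A]={b}  FIRST[B]={b}
pass 2: (stable)
  FIRST[S]={b,c}  FIRST[A]={b}  FIRST[B]={b}

FIRST(S) = ["b", "c"]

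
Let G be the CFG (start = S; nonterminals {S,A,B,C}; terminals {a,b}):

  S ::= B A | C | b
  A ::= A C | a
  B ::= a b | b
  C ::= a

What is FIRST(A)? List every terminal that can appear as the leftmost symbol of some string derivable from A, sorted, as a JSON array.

FIRST iteration:
[1]
  A via A→a: +{a}
  B via B→a b: +{a}
  B via B→b: +{b}
  C via C→a: +{a}
  S via S→B A: +{a,b}
  S: {a,b}  A: {a}  B: {a,b}  C: {a}
[2] (no change)
  S: {a,b}  A: {a}  B: {a,b}  C: {a}

FIRST(A) = ["a"]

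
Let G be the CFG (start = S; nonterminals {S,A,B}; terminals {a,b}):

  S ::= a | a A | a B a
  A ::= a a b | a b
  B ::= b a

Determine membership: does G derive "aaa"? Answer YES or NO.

CNF form of G:
  S -> T0 A | T0 X3 | a
  A -> T0 T1 | T0 X2
  B -> T1 T0
  T0 -> a
  T1 -> b
  X2 -> T0 T1
  X3 -> B T0

Fill CYK table bottom-up:
  [0..0]={S,T0}  "a"  orig:{S}
  [1..1]={S,T0}  "a"  orig:{S}
  [2..2]={S,T0}  "a"  orig:{S}
  [0..1]=∅  "aa"
  [1..2]=∅  "aa"
  [0..2]=∅  "aaa"

S ∉ T[0,2] ⇒ NO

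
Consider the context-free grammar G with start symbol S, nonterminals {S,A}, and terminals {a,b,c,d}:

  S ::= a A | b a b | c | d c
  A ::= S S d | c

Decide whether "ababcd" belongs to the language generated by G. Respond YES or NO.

CNF form of G:
  S -> T0 T3 | T1 A | T2 X5 | c
  A -> S X4 | c
  T0 -> d
  T1 -> a
  T2 -> b
  T3 -> c
  X4 -> S T0
  X5 -> T1 T2

CYK fill:
  cell(0,0) a: {T1}  orig:{}
  cell(1,1) b: {T2}  orig:{}
  cell(2,2) a: {T1}  orig:{}
  cell(3,3) b: {T2}  orig:{}
  cell(4,4) c: {A,S,T3}  orig:{A,S}
  cell(5,5) d: {T0}  orig:{}
  cell(0,1) ab: {X5}  orig:{}
  cell(1,2) ba: ∅
  cell(2,3) ab: {X5}  orig:{}
  cell(3,4) bc: ∅
  cell(4,5) cd: {X4}  orig:{}
  cell(0,2) aba: ∅
  cell(1,3) bab: {S}
  cell(2,4) abc: ∅
  cell(3,5) bcd: ∅
  cell(0,3) abab: ∅
  cell(1,4) babc: ∅
  cell(2,5) abcd: ∅
  cell(0,4) ababc: ∅
  cell(1,5) babcd: {A}
  cell(0,5) ababcd: {S}

S ∈ T[0,5] ⇒ YES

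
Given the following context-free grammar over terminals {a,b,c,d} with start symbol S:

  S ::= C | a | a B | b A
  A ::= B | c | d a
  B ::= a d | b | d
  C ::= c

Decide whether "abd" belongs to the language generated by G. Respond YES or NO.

CNF form of G:
  S -> T0 B | T2 A | a | c
  A -> T0 T1 | T1 T0 | b | c | d
  B -> T0 T1 | b | d
  C -> c
  T0 -> a
  T1 -> d
  T2 -> b

Fill CYK table bottom-up:
  T[0,0] 'a' = {S,T0}  orig:{S}
  T[1,1] 'b' = {A,B,T2}  orig:{A,B}
  T[2,2] 'd' = {A,B,T1}  orig:{A,B}
  T[0,1] 'ab' = {S}
  T[1,2] 'bd' = {S}
  T[0,2] 'abd' = ∅

S ∉ T[0,2] ⇒ NO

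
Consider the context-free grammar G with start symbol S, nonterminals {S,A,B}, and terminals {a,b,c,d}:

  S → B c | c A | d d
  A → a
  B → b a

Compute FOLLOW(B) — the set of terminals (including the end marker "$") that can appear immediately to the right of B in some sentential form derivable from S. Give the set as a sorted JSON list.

FIRST iteration:
iter 1:
  A via A→a: +{a}
  B via B→b a: +{b}
  S via S→B c: +{b}
  S via S→c A: +{c}
  S via S→d d: +{d}
  FIRST[S]={b,c,d}  FIRST[A]={a}  FIRST[B]={b}
iter 2: (stable)
  FIRST[S]={b,c,d}  FIRST[A]={a}  FIRST[B]={b}

FOLLOW iteration:
seed FOLLOW(S) with $
pass 1:
  S→B c: FOLLOW(B) ⊇ FIRST(c) = {c}; new: +{c}
  S→c A: FOLLOW(A) ⊇ FOLLOW(S) ⊇ {$}; new: +{$}
  FOLLOW(S)={$}  FOLLOW(A)={$}  FOLLOW(B)={c}
pass 2: done
  FOLLOW(S)={$}  FOLLOW(A)={$}  FOLLOW(B)={c}

FOLLOW(B) = ["c"]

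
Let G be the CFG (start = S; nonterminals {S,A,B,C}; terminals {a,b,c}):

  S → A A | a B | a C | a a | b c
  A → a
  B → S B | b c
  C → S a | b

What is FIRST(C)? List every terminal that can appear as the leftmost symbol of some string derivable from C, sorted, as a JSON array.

FIRST sets, iterate to fixpoint:
iter 1:
  A via A→a: +{a}
  B via B→b c: +{b}
  C via C→b: +{b}
  S via S→A A: +{a}
  S via S→b c: +{b}
  S: {a,b}  A: {a}  B: {b}  C: {b}
iter 2:
  B via B→S B: +{a}
  C via C→S a: +{a}
  S: {a,b}  A: {a}  B: {a,b}  C: {a,b}
iter 3: — fixpoint
  S: {a,b}  A: {a}  B: {a,b}  C: {a,b}

FIRST(C) = ["a", "b"]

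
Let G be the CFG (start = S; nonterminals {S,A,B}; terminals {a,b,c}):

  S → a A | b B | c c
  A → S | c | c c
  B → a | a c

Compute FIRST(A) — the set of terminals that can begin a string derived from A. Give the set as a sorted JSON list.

Compute FIRST by fixpoint:
iter 1:
  A via A→c: +{c}
  B via B→a: +{a}
  S via S→a A: +{a}
  S via S→b B: +{b}
  S via S→c c: +{c}
  FIRST(S)={a,b,c}  FIRST(A)={c}  FIRST(B)={a}
iter 2:
  A via A→S: +{a,b}
  FIRST(S)={a,b,c}  FIRST(A)={a,b,c}  FIRST(B)={a}
iter 3: done
  FIRST(S)={a,b,c}  FIRST(A)={a,b,c}  FIRST(B)={a}

FIRST(A) = ["a", "b", "c"]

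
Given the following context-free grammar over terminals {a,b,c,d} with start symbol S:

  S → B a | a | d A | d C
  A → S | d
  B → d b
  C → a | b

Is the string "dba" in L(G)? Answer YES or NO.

CNF form of G:
  S -> B T0 | T1 A | T1 C | a
  A -> B T0 | T1 A | T1 C | a | d
  B -> T1 T2
  C -> a | b
  T0 -> a
  T1 -> d
  T2 -> b

CYK fill:
  [0..0]={A,T1}  "d"  orig:{A}
  [1..1]={C,T2}  "b"  orig:{C}
  [2..2]={A,C,S,T0}  "a"  orig:{A,C,S}
  [0..1]={A,B,S}  "db"
  [1..2]=∅  "ba"
  [0..2]={A,S}  "dba"

S ∈ T[0,2] ⇒ YES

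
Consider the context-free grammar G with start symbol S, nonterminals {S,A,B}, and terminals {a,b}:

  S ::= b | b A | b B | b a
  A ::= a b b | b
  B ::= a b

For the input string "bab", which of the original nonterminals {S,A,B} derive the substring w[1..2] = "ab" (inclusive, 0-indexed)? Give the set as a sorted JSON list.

CNF form of G:
  S -> T1 A | T1 B | T1 T0 | b
  A -> T0 X2 | b
  B -> T0 T1
  T0 -> a
  T1 -> b
  X2 -> T1 T1

CYK table (by increasing span), restricted to cells inside w[1..2]:
  cell(1,1) a: {T0}  orig:{}
  cell(2,2) b: {A,S,T1}  orig:{A,S}
  cell(1,2) ab: {B}

Original NTs in T[1,2] deriving "ab": ["B"]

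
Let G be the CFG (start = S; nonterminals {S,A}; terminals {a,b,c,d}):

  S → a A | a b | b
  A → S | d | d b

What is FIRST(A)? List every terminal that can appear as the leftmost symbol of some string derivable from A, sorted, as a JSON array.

FIRST sets, iterate to fixpoint:
[1]
  A via A→d: +{d}
  S via S→a A: +{a}
  S via S→b: +{b}
  FIRST[S]={a,b}  FIRST[A]={d}
[2]
  A via A→S: +{a,b}
  FIRST[S]={a,b}  FIRST[A]={a,b,d}
[3] — fixpoint
  FIRST[S]={a,b}  FIRST[A]={a,b,d}

FIRST(A) = ["a", "b", "d"]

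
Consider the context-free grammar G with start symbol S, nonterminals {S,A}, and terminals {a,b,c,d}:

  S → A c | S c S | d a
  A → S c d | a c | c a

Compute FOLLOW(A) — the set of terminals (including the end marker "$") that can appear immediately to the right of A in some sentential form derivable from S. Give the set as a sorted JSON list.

FIRST iteration:
[1]
  A via A→a c: +{a}
  A via A→c a: +{c}
  S via S→A c: +{a,c}
  S via S→d a: +{d}
  FIRST[S]={a,c,d}  FIRST[A]={a,c}
[2]
  A via A→S c d: +{d}
  FIRST[S]={a,c,d}  FIRST[A]={a,c,d}
[3] — fixpoint
  FIRST[S]={a,c,d}  FIRST[A]={a,c,d}

FOLLOW sets:
seed FOLLOW(S) with $
[1]
  A→S c d: FOLLOW(S) ⊇ FIRST(c) = {c}; new: +{c}
  S→A c: FOLLOW(A) ⊇ FIRST(c) = {c}; new: +{c}
  FOLLOW(S)={$,c}  FOLLOW(A)={c}
[2] (no change)
  FOLLOW(S)={$,c}  FOLLOW(A)={c}

FOLLOW(A) = ["c"]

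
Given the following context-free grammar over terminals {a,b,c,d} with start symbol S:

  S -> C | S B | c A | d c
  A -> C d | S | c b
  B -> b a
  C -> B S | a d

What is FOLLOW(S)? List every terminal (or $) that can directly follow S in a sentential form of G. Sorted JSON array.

FIRST sets, iterate to fixpoint:
pass 1:
  A via A→c b: +{c}
  B via B→b a: +{b}
  C via C→B S: +{b}
  C via C→a d: +{a}
  S via S→C: +{a,b}
  S via S→c A: +{c}
  S via S→d c: +{d}
  FIRST(S)={a,b,c,d}  FIRST(A)={c}  FIRST(B)={b}  FIRST(C)={a,b}
pass 2:
  A via A→C d: +{a,b}
  A via A→S: +{d}
  FIRST(S)={a,b,c,d}  FIRST(A)={a,b,c,d}  FIRST(B)={b}  FIRST(C)={a,b}
pass 3: (no change)
  FIRST(S)={a,b,c,d}  FIRST(A)={a,b,c,d}  FIRST(B)={b}  FIRST(C)={a,b}

Compute FOLLOW by fixpoint:
initialize: $ ∈ FOLLOW(S)
pass 1:
  A→C d: FOLLOW(C) ⊇ FIRST(d) = {d}; new: +{d}
  C→B S: FOLLOW(B) ⊇ FIRST(S) = {a,b,c,d}; new: +{a,b,c,d}
  C→B S: FOLLOW(S) ⊇ FOLLOW(C) ⊇ {d}; new: +{d}
  S→C: FOLLOW(C) ⊇ FOLLOW(S) ⊇ {$,d}; new: +{$}
  S→S B: FOLLOW(S) ⊇ FIRST(B) = {b}; new: +{b}
  S→S B: FOLLOW(B) ⊇ FOLLOW(S) ⊇ {$,b,d}; new: +{$}
  S→c A: FOLLOW(A) ⊇ FOLLOW(S) ⊇ {$,b,d}; new: +{$,b,d}
  FOLLOW(S)={$,b,d}  FOLLOW(A)={$,b,d}  FOLLOW(B)={$,a,b,c,d}  FOLLOW(C)={$,d}
pass 2:
  S→C: FOLLOW(C) ⊇ FOLLOW(S) ⊇ {$,b,d}; new: +{b}
  FOLLOW(S)={$,b,d}  FOLLOW(A)={$,b,d}  FOLLOW(B)={$,a,b,c,d}  FOLLOW(C)={$,b,d}
pass 3: done
  FOLLOW(S)={$,b,d}  FOLLOW(A)={$,b,d}  FOLLOW(B)={$,a,b,c,d}  FOLLOW(C)={$,b,d}

FOLLOW(S) = ["$", "b", "d"]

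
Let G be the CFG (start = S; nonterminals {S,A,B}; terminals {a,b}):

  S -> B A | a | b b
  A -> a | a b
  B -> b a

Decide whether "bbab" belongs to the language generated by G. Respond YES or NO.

Convert to CNF:
  S -> B A | T1 T1 | a
  A -> T0 T1 | a
  B -> T1 T0
  T0 -> a
  T1 -> b

CYK fill:
  [0..0]={T1}  "b"  orig:{}
  [1..1]={T1}  "b"  orig:{}
  [2..2]={A,S,T0}  "a"  orig:{A,S}
  [3..3]={T1}  "b"  orig:{}
  [0..1]={S}  "bb"
  [1..2]={B}  "ba"
  [2..3]={A}  "ab"
  [0..2]=∅  "bba"
  [1..3]=∅  "bab"
  [0..3]=∅  "bbab"

S ∉ T[0,3] ⇒ NO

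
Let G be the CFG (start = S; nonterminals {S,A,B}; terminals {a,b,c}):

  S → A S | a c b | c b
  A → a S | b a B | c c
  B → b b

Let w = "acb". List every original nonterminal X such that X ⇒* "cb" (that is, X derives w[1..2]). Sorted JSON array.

CNF form of G:
  S -> A S | T0 X4 | T2 T1
  A -> T0 S | T1 X3 | T2 T2
  B -> T1 T1
  T0 -> a
  T1 -> b
  T2 -> c
  X3 -> T0 B
  X4 -> T2 T1

CYK fill — only the sub-triangle for w[1..2]:
  T[1,1] 'c' = {T2}  orig:{}
  T[2,2] 'b' = {T1}  orig:{}
  T[1,2] 'cb' = {S,X4}  orig:{S}

Original NTs in T[1,2] deriving "cb": ["S"]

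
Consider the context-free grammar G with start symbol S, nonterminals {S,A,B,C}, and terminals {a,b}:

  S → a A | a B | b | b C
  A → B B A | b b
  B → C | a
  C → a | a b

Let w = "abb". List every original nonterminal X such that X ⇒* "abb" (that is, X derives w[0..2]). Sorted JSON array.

Convert to CNF:
  S -> T0 C | T1 A | T1 B | b
  A -> B X2 | T0 T0
  B -> T1 T0 | a
  C -> T1 T0 | a
  T0 -> b
  T1 -> a
  X2 -> B A

CYK fill, restricted to cells inside w[0..2]:
  [0..0]={B,C,T1}  "a"  orig:{B,C}
  [1..1]={S,T0}  "b"  orig:{S}
  [2..2]={S,T0}  "b"  orig:{S}
  [0..1]={B,C}  "ab"
  [1..2]={A}  "bb"
  [0..2]={S,X2}  "abb"  orig:{S}

Original NTs in T[0,2] deriving "abb": ["S"]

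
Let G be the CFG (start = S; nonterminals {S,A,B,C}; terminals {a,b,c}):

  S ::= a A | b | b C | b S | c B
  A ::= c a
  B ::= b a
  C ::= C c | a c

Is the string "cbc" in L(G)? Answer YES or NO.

CNF form of G:
  S -> T0 B | T1 A | T2 C | T2 S | b
  A -> T0 T1
  B -> T2 T1
  C -> C T0 | T1 T0
  T0 -> c
  T1 -> a
  T2 -> b

CYK table (by increasing span):
  cell(0,0) c: {T0}  orig:{}
  cell(1,1) b: {S,T2}  orig:{S}
  cell(2,2) c: {T0}  orig:{}
  cell(0,1) cb: ∅
  cell(1,2) bc: ∅
  cell(0,2) cbc: ∅

S ∉ T[0,2] ⇒ NO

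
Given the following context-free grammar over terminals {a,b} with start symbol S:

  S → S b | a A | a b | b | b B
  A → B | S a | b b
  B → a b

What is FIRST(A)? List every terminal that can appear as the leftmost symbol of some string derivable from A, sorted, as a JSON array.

Compute FIRST by fixpoint:
iter 1:
  A via A→b b: +{b}
  B via B→a b: +{a}
  S via S→a A: +{a}
  S via S→b: +{b}
  FIRST[S]={a,b}  FIRST[A]={b}  FIRST[B]={a}
iter 2:
  A via A→B: +{a}
  FIRST[S]={a,b}  FIRST[A]={a,b}  FIRST[B]={a}
iter 3: done
  FIRST[S]={a,b}  FIRST[A]={a,b}  FIRST[B]={a}

FIRST(A) = ["a", "b"]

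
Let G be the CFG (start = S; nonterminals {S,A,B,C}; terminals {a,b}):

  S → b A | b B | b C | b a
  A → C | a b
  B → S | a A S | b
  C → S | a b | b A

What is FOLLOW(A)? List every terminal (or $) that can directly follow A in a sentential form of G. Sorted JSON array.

Compute FIRST by fixpoint:
[1]
  A via A→a b: +{a}
  B via B→a A S: +{a}
  B via B→b: +{b}
  C via C→a b: +{a}
  C via C→b A: +{b}
  S via S→b A: +{b}
  FIRST[S]={b}  FIRST[A]={a}  FIRST[B]={a,b}  FIRST[C]={a,b}
[2]
  A via A→C: +{b}
  FIRST[S]={b}  FIRST[A]={a,b}  FIRST[B]={a,b}  FIRST[C]={a,b}
[3] — fixpoint
  FIRST[S]={b}  FIRST[A]={a,b}  FIRST[B]={a,b}  FIRST[C]={a,b}

Compute FOLLOW by fixpoint:
initialize: $ ∈ FOLLOW(S)
[1]
  B→a A S: FOLLOW(A) ⊇ FIRST(S) = {b}; new: +{b}
  S→b A: FOLLOW(A) ⊇ FOLLOW(S) ⊇ {$}; new: +{$}
  S→b B: FOLLOW(B) ⊇ FOLLOW(S) ⊇ {$}; new: +{$}
  S→b C: FOLLOW(C) ⊇ FOLLOW(S) ⊇ {$}; new: +{$}
  S: {$}  A: {$,b}  B: {$}  C: {$}
[2]
  A→C: FOLLOW(C) ⊇ FOLLOW(A) ⊇ {$,b}; new: +{b}
  C→S: FOLLOW(S) ⊇ FOLLOW(C) ⊇ {$,b}; new: +{b}
  S→b B: FOLLOW(B) ⊇ FOLLOW(S) ⊇ {$,b}; new: +{b}
  S: {$,b}  A: {$,b}  B: {$,b}  C: {$,b}
[3] done
  S: {$,b}  A: {$,b}  B: {$,b}  C: {$,b}

FOLLOW(A) = ["$", "b"]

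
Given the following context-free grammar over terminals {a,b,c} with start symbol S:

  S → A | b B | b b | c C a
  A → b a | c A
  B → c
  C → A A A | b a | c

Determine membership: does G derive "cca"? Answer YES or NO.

Convert to CNF:
  S -> T0 B | T0 T0 | T0 T1 | T2 A | T2 X4
  A -> T0 T1 | T2 A
  B -> c
  C -> A X3 | T0 T1 | c
  T0 -> b
  T1 -> a
  T2 -> c
  X3 -> A A
  X4 -> C T1

Fill CYK table bottom-up:
  [0..0]={B,C,T2}  "c"  orig:{B,C}
  [1..1]={B,C,T2}  "c"  orig:{B,C}
  [2..2]={T1}  "a"  orig:{}
  [0..1]=∅  "cc"
  [1..2]={X4}  "ca"  orig:{}
  [0..2]={S}  "cca"

S ∈ T[0,2] ⇒ YES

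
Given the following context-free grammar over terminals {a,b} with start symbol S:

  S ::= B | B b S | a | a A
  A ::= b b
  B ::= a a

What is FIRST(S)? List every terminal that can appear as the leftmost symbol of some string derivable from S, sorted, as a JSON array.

FIRST iteration:
round 1:
  A via A→b b: +{b}
  B via B→a a: +{a}
  S via S→B: +{a}
  FIRST[S]={a}  FIRST[A]={b}  FIRST[B]={a}
round 2: (no change)
  FIRST[S]={a}  FIRST[A]={b}  FIRST[B]={a}

FIRST(S) = ["a"]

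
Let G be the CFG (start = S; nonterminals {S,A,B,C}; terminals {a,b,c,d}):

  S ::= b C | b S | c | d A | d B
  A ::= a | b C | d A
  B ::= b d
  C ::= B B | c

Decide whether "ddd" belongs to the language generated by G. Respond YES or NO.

CNF form of G:
  S -> T0 C | T0 S | T1 A | T1 B | c
  A -> T0 C | T1 A | a
  B -> T0 T1
  C -> B B | c
  T0 -> b
  T1 -> d

CYK fill:
  cell(0,0) d: {T1}  orig:{}
  cell(1,1) d: {T1}  orig:{}
  cell(2,2) d: {T1}  orig:{}
  cell(0,1) dd: ∅
  cell(1,2) dd: ∅
  cell(0,2) ddd: ∅

S ∉ T[0,2] ⇒ NO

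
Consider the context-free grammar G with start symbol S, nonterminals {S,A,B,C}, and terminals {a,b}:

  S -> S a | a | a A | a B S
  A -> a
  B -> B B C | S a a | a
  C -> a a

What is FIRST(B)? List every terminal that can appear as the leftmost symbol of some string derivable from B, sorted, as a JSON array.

Compute FIRST by fixpoint:
round 1:
  A via A→a: +{a}
  B via B→a: +{a}
  C via C→a a: +{a}
  S via S→a: +{a}
  FIRST(S)={a}  FIRST(A)={a}  FIRST(B)={a}  FIRST(C)={a}
round 2: (no change)
  FIRST(S)={a}  FIRST(A)={a}  FIRST(B)={a}  FIRST(C)={a}

FIRST(B) = ["a"]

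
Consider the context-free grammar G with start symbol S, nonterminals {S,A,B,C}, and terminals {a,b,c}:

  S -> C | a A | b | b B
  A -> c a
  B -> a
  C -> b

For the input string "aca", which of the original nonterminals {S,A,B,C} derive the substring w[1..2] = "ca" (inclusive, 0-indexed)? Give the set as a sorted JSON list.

CNF form of G:
  S -> T1 A | T2 B | b
  A -> T0 T1
  B -> a
  C -> b
  T0 -> c
  T1 -> a
  T2 -> b

Fill CYK table bottom-up — only the sub-triangle for w[1..2]:
  cell(1,1) c: {T0}  orig:{}
  cell(2,2) a: {B,T1}  orig:{B}
  cell(1,2) ca: {A}

Original NTs in T[1,2] deriving "ca": ["A"]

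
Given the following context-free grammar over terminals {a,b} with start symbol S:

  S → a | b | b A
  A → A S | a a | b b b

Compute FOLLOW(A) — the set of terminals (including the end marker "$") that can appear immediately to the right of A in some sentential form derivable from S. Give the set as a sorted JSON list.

FIRST sets, iterate to fixpoint:
round 1:
  A via A→a a: +{a}
  A via A→b b b: +{b}
  S via S→a: +{a}
  S via S→b: +{b}
  FIRST(S)={a,b}  FIRST(A)={a,b}
round 2: (stable)
  FIRST(S)={a,b}  FIRST(A)={a,b}

FOLLOW sets:
initialize: $ ∈ FOLLOW(S)
[1]
  A→A S: FOLLOW(A) ⊇ FIRST(S) = {a,b}; new: +{a,b}
  A→A S: FOLLOW(S) ⊇ FOLLOW(A) ⊇ {a,b}; new: +{a,b}
  S→b A: FOLLOW(A) ⊇ FOLLOW(S) ⊇ {$,a,b}; new: +{$}
  FOLLOW[S]={$,a,b}  FOLLOW[A]={$,a,b}
[2] done
  FOLLOW[S]={$,a,b}  FOLLOW[A]={$,a,b}

FOLLOW(A) = ["$", "a", "b"]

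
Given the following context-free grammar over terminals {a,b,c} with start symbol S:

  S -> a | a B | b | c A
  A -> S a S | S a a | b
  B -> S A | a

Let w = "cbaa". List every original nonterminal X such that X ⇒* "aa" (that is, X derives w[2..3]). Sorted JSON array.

Convert to CNF:
  S -> T0 B | T1 A | a | b
  A -> S X2 | S X3 | b
  B -> S A | a
  T0 -> a
  T1 -> c
  X2 -> T0 S
  X3 -> T0 T0

CYK table (by increasing span) (cells [i..j] with 2 ≤ i ≤ j ≤ 3 only):
  T[2,2] 'a' = {B,S,T0}  orig:{B,S}
  T[3,3] 'a' = {B,S,T0}  orig:{B,S}
  T[2,3] 'aa' = {S,X2,X3}  orig:{S}

Original NTs in T[2,3] deriving "aa": ["S"]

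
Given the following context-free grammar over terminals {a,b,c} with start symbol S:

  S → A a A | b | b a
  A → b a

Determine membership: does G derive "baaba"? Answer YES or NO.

Convert to CNF:
  S -> A X2 | T0 T1 | b
  A -> T0 T1
  T0 -> b
  T1 -> a
  X2 -> T1 A

CYK fill:
  [0..0]={S,T0}  "b"  orig:{S}
  [1..1]={T1}  "a"  orig:{}
  [2..2]={T1}  "a"  orig:{}
  [3..3]={S,T0}  "b"  orig:{S}
  [4..4]={T1}  "a"  orig:{}
  [0..1]={A,S}  "ba"
  [1..2]=∅  "aa"
  [2..3]=∅  "ab"
  [3..4]={A,S}  "ba"
  [0..2]=∅  "baa"
  [1..3]=∅  "aab"
  [2..4]={X2}  "aba"  orig:{}
  [0..3]=∅  "baab"
  [1..4]=∅  "aaba"
  [0..4]={S}  "baaba"

S ∈ T[0,4] ⇒ YES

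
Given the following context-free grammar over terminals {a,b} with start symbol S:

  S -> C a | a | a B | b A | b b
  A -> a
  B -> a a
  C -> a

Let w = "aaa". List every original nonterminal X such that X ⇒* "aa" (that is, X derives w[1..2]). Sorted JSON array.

Convert to CNF:
  S -> C T0 | T0 B | T1 A | T1 T1 | a
  A -> a
  B -> T0 T0
  C -> a
  T0 -> a
  T1 -> b

Fill CYK table bottom-up, restricted to cells inside w[1..2]:
  cell(1,1) a: {A,C,S,T0}  orig:{A,C,S}
  cell(2,2) a: {A,C,S,T0}  orig:{A,C,S}
  cell(1,2) aa: {B,S}

Original NTs in T[1,2] deriving "aa": ["B", "S"]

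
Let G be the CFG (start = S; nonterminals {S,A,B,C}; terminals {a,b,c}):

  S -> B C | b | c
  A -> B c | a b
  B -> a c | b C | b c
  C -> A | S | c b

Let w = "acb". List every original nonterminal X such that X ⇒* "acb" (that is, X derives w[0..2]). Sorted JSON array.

Convert to CNF:
  S -> B C | b | c
  A -> B T0 | T1 T2
  B -> T1 T0 | T2 C | T2 T0
  C -> B C | B T0 | T0 T2 | T1 T2 | b | c
  T0 -> c
  T1 -> a
  T2 -> b

CYK table (by increasing span) — only the sub-triangle for w[0..2]:
  [0..0]={T1}  "a"  orig:{}
  [1..1]={C,S,T0}  "c"  orig:{C,S}
  [2..2]={C,S,T2}  "b"  orig:{C,S}
  [0..1]={B}  "ac"
  [1..2]={C}  "cb"
  [0..2]={C,S}  "acb"

Original NTs in T[0,2] deriving "acb": ["C", "S"]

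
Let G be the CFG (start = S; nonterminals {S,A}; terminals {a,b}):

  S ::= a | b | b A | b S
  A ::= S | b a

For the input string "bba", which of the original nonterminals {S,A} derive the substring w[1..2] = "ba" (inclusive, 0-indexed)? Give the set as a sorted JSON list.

Convert to CNF:
  S -> T0 A | T0 S | a | b
  A -> T0 A | T0 S | T0 T1 | a | b
  T0 -> b
  T1 -> a

CYK table (by increasing span) (cells [i..j] with 1 ≤ i ≤ j ≤ 2 only):
  T[1,1] 'b' = {A,S,T0}  orig:{A,S}
  T[2,2] 'a' = {A,S,T1}  orig:{A,S}
  T[1,2] 'ba' = {A,S}

Original NTs in T[1,2] deriving "ba": ["A", "S"]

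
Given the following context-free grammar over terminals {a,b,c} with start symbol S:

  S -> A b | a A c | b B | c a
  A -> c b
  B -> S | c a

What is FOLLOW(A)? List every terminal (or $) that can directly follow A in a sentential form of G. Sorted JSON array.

Compute FIRST by fixpoint:
iter 1:
  A via A→c b: +{c}
  B via B→c a: +{c}
  S via S→A b: +{c}
  S via S→a A c: +{a}
  S via S→b B: +{b}
  FIRST(S)={a,b,c}  FIRST(A)={c}  FIRST(B)={c}
iter 2:
  B via B→S: +{a,b}
  FIRST(S)={a,b,c}  FIRST(A)={c}  FIRST(B)={a,b,c}
iter 3: done
  FIRST(S)={a,b,c}  FIRST(A)={c}  FIRST(B)={a,b,c}

FOLLOW iteration:
FOLLOW(S) := {$}
[1]
  S→A b: FOLLOW(A) ⊇ FIRST(b) = {b}; new: +{b}
  S→a A c: FOLLOW(A) ⊇ FIRST(c) = {c}; new: +{c}
  S→b B: FOLLOW(B) ⊇ FOLLOW(S) ⊇ {$}; new: +{$}
  S: {$}  A: {b,c}  B: {$}
[2] — fixpoint
  S: {$}  A: {b,c}  B: {$}

FOLLOW(A) = ["b", "c"]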